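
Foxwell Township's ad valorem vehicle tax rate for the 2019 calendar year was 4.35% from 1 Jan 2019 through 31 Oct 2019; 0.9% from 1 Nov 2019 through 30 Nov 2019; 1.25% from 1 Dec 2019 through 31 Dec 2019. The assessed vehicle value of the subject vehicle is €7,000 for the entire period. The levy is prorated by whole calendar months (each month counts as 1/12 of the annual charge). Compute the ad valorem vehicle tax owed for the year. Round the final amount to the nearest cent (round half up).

€266.29

1 Jan – 31 Oct 2019: 10 months at 4.35% → €7,000 × 4.35% × 10/12 = €253.7500
1 Nov – 30 Nov 2019: 1 month at 0.9% → €7,000 × 0.9% × 1/12 = €5.2500
1 Dec – 31 Dec 2019: 1 month at 1.25% → €7,000 × 1.25% × 1/12 = €7.2917
Total = €266.2917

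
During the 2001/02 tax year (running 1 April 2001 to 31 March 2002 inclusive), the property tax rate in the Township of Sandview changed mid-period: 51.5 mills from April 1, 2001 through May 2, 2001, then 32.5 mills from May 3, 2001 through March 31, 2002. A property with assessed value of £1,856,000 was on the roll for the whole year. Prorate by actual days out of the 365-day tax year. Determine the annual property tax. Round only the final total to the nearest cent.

April 1 – May 2, 2001: 32 days at 51.5 mills → £1,856,000 × 5.15% × 32/365 = £8,379.9671
May 3, 2001 – March 31, 2002: 333 days at 32.5 mills → £1,856,000 × 3.25% × 333/365 = £55,031.6712
Total = £63,411.6384

£63,411.64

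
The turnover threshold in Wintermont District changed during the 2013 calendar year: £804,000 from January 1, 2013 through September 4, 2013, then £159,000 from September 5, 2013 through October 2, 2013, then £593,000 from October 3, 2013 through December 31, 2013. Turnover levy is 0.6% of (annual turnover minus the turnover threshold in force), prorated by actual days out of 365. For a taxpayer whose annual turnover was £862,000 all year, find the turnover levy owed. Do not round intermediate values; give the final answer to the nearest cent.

£957.04

January 1 – September 4, 2013: 247 days, exemption £804,000 → (£862,000 − £804,000) × 0.6% × 247/365 = £235.4959
September 5 – October 2, 2013: 28 days, exemption £159,000 → (£862,000 − £159,000) × 0.6% × 28/365 = £323.5726
October 3 – December 31, 2013: 90 days, exemption £593,000 → (£862,000 − £593,000) × 0.6% × 90/365 = £397.9726
Total = £957.0411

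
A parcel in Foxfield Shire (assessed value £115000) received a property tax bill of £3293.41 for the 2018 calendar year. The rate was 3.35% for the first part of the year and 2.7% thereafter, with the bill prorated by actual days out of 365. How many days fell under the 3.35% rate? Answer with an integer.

92 days

Let d = days at the first rate; then 365 − d days at the second rate.
£115000 × [3.35%·d + 2.7%·(365−d)] / 365 = £3293.41
Solving gives d = 92, so the new rate took effect on 3 April 2018.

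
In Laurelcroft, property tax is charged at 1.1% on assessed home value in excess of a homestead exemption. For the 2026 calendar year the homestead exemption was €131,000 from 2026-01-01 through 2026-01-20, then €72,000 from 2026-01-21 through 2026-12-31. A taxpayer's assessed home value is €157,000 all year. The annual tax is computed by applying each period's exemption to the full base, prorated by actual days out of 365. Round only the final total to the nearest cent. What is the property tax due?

2026-01-01 to 2026-01-20: 20 days, exemption €131,000 → (€157,000 − €131,000) × 1.1% × 20/365 = €15.6712
2026-01-21 to 2026-12-31: 345 days, exemption €72,000 → (€157,000 − €72,000) × 1.1% × 345/365 = €883.7671
Total = €899.4384

€899.44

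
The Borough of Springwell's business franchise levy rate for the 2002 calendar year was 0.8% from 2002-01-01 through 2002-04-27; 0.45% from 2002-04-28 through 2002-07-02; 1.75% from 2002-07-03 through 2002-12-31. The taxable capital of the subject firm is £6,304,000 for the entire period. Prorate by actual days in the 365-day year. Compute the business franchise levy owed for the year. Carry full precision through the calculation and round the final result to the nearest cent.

2002-01-01 to 2002-04-27: 117 days at 0.8% → £6,304,000 × 0.8% × 117/365 = £16,165.8740
2002-04-28 to 2002-07-02: 66 days at 0.45% → £6,304,000 × 0.45% × 66/365 = £5,129.5562
2002-07-03 to 2002-12-31: 182 days at 1.75% → £6,304,000 × 1.75% × 182/365 = £55,008.8767
Total = £76,304.3068

£76,304.31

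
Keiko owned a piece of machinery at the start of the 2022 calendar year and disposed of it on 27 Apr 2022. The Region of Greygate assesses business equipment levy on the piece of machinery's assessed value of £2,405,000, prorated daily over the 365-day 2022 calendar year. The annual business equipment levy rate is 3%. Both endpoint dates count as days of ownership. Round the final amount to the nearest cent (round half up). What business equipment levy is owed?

Days held (1 Jan – 27 Apr 2022): 117 out of 365
Tax = £2,405,000 × 3% × 117/365 = £23,127.5342

£23,127.53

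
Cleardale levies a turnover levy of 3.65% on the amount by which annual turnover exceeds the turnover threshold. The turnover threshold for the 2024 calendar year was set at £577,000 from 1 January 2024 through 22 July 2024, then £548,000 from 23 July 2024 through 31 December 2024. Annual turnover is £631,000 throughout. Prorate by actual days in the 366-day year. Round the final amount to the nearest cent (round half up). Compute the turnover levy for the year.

1 January – 22 July 2024: 204 days, exemption £577,000 → (£631,000 − £577,000) × 3.65% × 204/366 = £1,098.5902
23 July – 31 December 2024: 162 days, exemption £548,000 → (£631,000 − £548,000) × 3.65% × 162/366 = £1,340.9262
Total = £2,439.5164

£2,439.52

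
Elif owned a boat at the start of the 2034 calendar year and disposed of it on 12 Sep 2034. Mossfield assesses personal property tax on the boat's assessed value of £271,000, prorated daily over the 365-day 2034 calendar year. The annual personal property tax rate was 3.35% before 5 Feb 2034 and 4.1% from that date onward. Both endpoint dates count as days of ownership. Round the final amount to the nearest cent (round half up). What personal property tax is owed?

£7,567.58

1 Jan – 4 Feb 2034: 35 days at 3.35% → £271,000 × 3.35% × 35/365 = £870.5411
5 Feb – 12 Sep 2034: 220 days at 4.1% → £271,000 × 4.1% × 220/365 = £6,697.0411
Total = £7,567.5822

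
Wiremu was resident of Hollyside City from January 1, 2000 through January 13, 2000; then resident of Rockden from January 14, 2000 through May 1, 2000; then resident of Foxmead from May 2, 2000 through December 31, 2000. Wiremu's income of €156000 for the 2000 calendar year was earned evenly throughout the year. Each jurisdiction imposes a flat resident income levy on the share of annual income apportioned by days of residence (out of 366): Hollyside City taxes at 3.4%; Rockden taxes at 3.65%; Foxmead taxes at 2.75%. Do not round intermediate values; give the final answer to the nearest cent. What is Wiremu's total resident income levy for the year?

Hollyside City, January 1 – January 13, 2000: 13 days → €156000 × 3.4% × 13/366 = €188.3934
Rockden, January 14 – May 1, 2000: 109 days → €156000 × 3.65% × 109/366 = €1695.7541
Foxmead, May 2 – December 31, 2000: 244 days → €156000 × 2.75% × 244/366 = €2860.0000
Total = €4744.1475

€4744.15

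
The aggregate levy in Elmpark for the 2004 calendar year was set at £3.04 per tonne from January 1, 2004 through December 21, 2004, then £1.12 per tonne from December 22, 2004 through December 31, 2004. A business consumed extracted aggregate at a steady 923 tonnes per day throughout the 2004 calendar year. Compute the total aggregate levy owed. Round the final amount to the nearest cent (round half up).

January 1 – December 21, 2004: 356 days × 923 tonnes/day = 328,588 tonnes at £3.04/tonne → £998,907.52
December 22 – December 31, 2004: 10 days × 923 tonnes/day = 9,230 tonnes at £1.12/tonne → £10,337.60

£1,009,245.12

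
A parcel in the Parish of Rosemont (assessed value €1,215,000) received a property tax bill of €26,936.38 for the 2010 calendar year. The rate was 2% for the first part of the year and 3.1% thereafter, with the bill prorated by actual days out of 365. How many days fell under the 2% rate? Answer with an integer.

Let d = days at the first rate; then 365 − d days at the second rate.
€1,215,000 × [2%·d + 3.1%·(365−d)] / 365 = €26,936.38
Solving gives d = 293, so the new rate took effect on October 21, 2010.

293 days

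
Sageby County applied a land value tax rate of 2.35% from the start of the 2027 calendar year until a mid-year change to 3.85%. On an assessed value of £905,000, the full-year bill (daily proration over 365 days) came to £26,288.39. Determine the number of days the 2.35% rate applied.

Let d = days at the first rate; then 365 − d days at the second rate.
£905,000 × [2.35%·d + 3.85%·(365−d)] / 365 = £26,288.39
Solving gives d = 230, so the new rate took effect on 19 Aug 2027.

230 days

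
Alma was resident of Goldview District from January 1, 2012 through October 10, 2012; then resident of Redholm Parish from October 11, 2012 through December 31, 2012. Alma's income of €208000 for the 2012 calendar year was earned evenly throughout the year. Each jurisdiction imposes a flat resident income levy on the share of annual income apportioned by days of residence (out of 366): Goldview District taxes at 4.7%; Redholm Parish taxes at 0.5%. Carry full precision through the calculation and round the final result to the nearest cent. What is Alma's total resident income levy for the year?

€7818.75

Goldview District, January 1 – October 10, 2012: 284 days → €208000 × 4.7% × 284/366 = €7585.7486
Redholm Parish, October 11 – December 31, 2012: 82 days → €208000 × 0.5% × 82/366 = €233.0055
Total = €7818.7541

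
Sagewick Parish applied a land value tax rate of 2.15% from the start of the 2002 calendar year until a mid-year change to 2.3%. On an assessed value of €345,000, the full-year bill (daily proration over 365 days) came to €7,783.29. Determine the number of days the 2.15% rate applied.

107 days

Let d = days at the first rate; then 365 − d days at the second rate.
€345,000 × [2.15%·d + 2.3%·(365−d)] / 365 = €7,783.29
Solving gives d = 107, so the new rate took effect on 18 Apr 2002.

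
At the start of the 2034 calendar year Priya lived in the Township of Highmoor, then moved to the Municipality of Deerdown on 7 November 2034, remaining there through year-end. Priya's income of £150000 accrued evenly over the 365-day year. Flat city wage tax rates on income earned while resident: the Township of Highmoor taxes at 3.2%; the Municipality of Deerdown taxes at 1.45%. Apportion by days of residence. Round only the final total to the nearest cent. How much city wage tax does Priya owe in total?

£4404.45

The Township of Highmoor, 1 January – 6 November 2034: 310 days → £150000 × 3.2% × 310/365 = £4076.7123
The Municipality of Deerdown, 7 November – 31 December 2034: 55 days → £150000 × 1.45% × 55/365 = £327.7397
Total = £4404.4521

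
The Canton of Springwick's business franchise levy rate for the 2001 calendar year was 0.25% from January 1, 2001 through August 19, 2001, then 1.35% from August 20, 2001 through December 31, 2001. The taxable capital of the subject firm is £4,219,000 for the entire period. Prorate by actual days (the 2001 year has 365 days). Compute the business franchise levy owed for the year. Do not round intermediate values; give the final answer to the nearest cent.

January 1 – August 19, 2001: 231 days at 0.25% → £4,219,000 × 0.25% × 231/365 = £6,675.2671
August 20 – December 31, 2001: 134 days at 1.35% → £4,219,000 × 1.35% × 134/365 = £20,910.0575
Total = £27,585.3247

£27,585.32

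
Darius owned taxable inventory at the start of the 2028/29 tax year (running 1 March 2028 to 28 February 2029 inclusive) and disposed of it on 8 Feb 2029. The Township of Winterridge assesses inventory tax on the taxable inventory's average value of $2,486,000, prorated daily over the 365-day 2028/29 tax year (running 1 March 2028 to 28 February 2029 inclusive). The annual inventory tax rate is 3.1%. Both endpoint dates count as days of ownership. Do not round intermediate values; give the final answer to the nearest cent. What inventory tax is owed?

Days held (1 Mar 2028 – 8 Feb 2029): 345 out of 365
Tax = $2,486,000 × 3.1% × 345/365 = $72,843.2055

$72,843.21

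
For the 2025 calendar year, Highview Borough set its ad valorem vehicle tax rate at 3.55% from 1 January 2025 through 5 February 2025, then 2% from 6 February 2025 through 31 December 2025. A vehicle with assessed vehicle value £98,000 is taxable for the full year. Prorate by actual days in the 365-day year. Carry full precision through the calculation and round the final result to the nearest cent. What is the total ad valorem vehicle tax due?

£2,109.82

1 January – 5 February 2025: 36 days at 3.55% → £98,000 × 3.55% × 36/365 = £343.1342
6 February – 31 December 2025: 329 days at 2% → £98,000 × 2% × 329/365 = £1,766.6849
Total = £2,109.8192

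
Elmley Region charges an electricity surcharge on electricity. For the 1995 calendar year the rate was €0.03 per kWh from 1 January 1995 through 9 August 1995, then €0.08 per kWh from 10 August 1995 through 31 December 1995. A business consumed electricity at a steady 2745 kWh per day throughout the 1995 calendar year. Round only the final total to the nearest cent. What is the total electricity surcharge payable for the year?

1 January – 9 August 1995: 221 days × 2745 kWh/day = 606,645 kWh at €0.03/kWh → €18,199.35
10 August – 31 December 1995: 144 days × 2745 kWh/day = 395,280 kWh at €0.08/kWh → €31,622.40

€49,821.75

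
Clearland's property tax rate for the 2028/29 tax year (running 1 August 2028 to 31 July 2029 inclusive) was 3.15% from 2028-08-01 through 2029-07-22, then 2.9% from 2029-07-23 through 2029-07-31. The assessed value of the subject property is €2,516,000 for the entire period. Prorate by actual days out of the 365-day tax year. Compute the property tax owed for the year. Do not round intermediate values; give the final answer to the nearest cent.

€79,098.90

2028-08-01 to 2029-07-22: 356 days at 3.15% → €2,516,000 × 3.15% × 356/365 = €77,299.7918
2029-07-23 to 2029-07-31: 9 days at 2.9% → €2,516,000 × 2.9% × 9/365 = €1,799.1123
Total = €79,098.9041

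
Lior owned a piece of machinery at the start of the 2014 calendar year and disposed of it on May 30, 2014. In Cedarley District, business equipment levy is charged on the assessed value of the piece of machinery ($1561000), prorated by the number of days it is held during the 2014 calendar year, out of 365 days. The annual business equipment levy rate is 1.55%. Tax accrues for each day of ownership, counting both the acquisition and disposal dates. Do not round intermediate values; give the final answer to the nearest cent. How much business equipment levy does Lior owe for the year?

Days held (January 1 – May 30, 2014): 150 out of 365
Tax = $1561000 × 1.55% × 150/365 = $9943.3562

$9943.36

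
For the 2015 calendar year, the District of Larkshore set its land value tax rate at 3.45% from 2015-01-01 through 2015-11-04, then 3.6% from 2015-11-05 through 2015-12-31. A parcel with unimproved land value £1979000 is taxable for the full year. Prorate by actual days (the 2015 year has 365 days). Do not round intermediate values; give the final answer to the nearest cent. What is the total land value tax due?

2015-01-01 to 2015-11-04: 308 days at 3.45% → £1979000 × 3.45% × 308/365 = £57613.2986
2015-11-05 to 2015-12-31: 57 days at 3.6% → £1979000 × 3.6% × 57/365 = £11125.7753
Total = £68739.0740

£68739.07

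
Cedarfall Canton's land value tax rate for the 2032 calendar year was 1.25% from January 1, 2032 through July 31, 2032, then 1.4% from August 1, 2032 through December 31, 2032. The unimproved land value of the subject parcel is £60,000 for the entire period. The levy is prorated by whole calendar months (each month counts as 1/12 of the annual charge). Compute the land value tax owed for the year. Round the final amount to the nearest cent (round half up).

£787.50

January 1 – July 31, 2032: 7 months at 1.25% → £60,000 × 1.25% × 7/12 = £437.5000
August 1 – December 31, 2032: 5 months at 1.4% → £60,000 × 1.4% × 5/12 = £350.0000
Total = £787.5000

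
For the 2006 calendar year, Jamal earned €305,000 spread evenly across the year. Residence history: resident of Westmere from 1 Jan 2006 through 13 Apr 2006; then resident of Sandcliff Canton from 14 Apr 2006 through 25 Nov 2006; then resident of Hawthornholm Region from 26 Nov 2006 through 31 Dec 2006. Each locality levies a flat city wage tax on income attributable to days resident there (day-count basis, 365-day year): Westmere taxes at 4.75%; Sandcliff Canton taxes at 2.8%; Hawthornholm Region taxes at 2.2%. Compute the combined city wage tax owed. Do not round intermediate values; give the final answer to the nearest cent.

Westmere, 1 Jan – 13 Apr 2006: 103 days → €305,000 × 4.75% × 103/365 = €4,088.2534
Sandcliff Canton, 14 Apr – 25 Nov 2006: 226 days → €305,000 × 2.8% × 226/365 = €5,287.7808
Hawthornholm Region, 26 Nov – 31 Dec 2006: 36 days → €305,000 × 2.2% × 36/365 = €661.8082
Total = €10,037.8425

€10,037.84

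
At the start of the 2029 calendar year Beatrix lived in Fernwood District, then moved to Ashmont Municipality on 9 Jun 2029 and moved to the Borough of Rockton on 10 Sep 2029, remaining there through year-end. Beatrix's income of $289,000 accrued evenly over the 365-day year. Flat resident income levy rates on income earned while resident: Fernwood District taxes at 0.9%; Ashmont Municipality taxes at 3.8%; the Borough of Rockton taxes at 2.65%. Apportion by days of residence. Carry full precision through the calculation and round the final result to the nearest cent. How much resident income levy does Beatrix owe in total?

$6,302.18

Fernwood District, 1 Jan – 8 Jun 2029: 159 days → $289,000 × 0.9% × 159/365 = $1,133.0384
Ashmont Municipality, 9 Jun – 9 Sep 2029: 93 days → $289,000 × 3.8% × 93/365 = $2,798.1534
The Borough of Rockton, 10 Sep – 31 Dec 2029: 113 days → $289,000 × 2.65% × 113/365 = $2,370.9877
Total = $6,302.1795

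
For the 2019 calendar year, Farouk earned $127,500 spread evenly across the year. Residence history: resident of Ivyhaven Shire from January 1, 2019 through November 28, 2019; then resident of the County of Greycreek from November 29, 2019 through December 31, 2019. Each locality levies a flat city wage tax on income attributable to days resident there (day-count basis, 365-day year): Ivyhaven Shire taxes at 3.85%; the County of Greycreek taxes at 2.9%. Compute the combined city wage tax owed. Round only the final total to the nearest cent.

$4,799.24

Ivyhaven Shire, January 1 – November 28, 2019: 332 days → $127,500 × 3.85% × 332/365 = $4,464.9452
The County of Greycreek, November 29 – December 31, 2019: 33 days → $127,500 × 2.9% × 33/365 = $334.2945
Total = $4,799.2397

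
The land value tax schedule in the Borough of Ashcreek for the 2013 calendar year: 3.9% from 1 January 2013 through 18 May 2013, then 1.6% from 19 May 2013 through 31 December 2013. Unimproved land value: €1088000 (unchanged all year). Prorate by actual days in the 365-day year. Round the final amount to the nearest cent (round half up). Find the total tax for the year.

1 January – 18 May 2013: 138 days at 3.9% → €1088000 × 3.9% × 138/365 = €16042.7836
19 May – 31 December 2013: 227 days at 1.6% → €1088000 × 1.6% × 227/365 = €10826.3452
Total = €26869.1288

€26869.13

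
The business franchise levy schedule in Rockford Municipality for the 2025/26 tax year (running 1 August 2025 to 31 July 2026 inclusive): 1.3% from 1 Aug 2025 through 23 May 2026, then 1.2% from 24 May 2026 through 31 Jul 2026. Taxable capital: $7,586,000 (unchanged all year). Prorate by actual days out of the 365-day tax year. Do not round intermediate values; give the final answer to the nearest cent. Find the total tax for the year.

1 Aug 2025 – 23 May 2026: 296 days at 1.3% → $7,586,000 × 1.3% × 296/365 = $79,975.1452
24 May – 31 Jul 2026: 69 days at 1.2% → $7,586,000 × 1.2% × 69/365 = $17,208.7890
Total = $97,183.9342

$97,183.93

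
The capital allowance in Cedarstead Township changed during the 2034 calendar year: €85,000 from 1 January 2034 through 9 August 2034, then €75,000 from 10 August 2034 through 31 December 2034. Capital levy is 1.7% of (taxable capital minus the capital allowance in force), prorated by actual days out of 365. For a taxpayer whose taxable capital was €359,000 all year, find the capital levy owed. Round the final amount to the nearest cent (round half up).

€4,725.07

1 January – 9 August 2034: 221 days, exemption €85,000 → (€359,000 − €85,000) × 1.7% × 221/365 = €2,820.3233
10 August – 31 December 2034: 144 days, exemption €75,000 → (€359,000 − €75,000) × 1.7% × 144/365 = €1,904.7452
Total = €4,725.0685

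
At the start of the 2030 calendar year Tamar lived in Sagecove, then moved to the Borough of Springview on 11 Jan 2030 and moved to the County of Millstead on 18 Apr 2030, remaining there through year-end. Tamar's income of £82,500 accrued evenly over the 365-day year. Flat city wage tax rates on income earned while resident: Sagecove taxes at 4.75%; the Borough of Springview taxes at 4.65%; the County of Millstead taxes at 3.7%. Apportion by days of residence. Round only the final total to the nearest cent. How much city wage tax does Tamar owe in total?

Sagecove, 1 Jan – 10 Jan 2030: 10 days → £82,500 × 4.75% × 10/365 = £107.3630
The Borough of Springview, 11 Jan – 17 Apr 2030: 97 days → £82,500 × 4.65% × 97/365 = £1,019.4966
The County of Millstead, 18 Apr – 31 Dec 2030: 258 days → £82,500 × 3.7% × 258/365 = £2,157.6575
Total = £3,284.5171

£3,284.52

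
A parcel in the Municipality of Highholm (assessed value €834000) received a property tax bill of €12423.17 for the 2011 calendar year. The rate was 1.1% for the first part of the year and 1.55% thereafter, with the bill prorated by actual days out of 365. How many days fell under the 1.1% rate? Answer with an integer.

Let d = days at the first rate; then 365 − d days at the second rate.
€834000 × [1.1%·d + 1.55%·(365−d)] / 365 = €12423.17
Solving gives d = 49, so the new rate took effect on February 19, 2011.

49 days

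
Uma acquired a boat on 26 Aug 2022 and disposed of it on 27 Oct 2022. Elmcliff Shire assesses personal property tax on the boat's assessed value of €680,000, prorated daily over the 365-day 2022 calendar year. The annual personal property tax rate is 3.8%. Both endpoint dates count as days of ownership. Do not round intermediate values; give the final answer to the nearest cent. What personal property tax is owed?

€4,460.05

Days held (26 Aug – 27 Oct 2022): 63 out of 365
Tax = €680,000 × 3.8% × 63/365 = €4,460.0548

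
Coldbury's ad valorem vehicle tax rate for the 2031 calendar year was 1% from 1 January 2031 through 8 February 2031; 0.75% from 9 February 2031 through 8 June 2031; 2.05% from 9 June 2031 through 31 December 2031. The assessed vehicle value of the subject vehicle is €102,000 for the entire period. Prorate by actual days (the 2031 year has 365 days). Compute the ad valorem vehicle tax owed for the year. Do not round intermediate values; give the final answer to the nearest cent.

1 January – 8 February 2031: 39 days at 1% → €102,000 × 1% × 39/365 = €108.9863
9 February – 8 June 2031: 120 days at 0.75% → €102,000 × 0.75% × 120/365 = €251.5068
9 June – 31 December 2031: 206 days at 2.05% → €102,000 × 2.05% × 206/365 = €1,180.1260
Total = €1,540.6192

€1,540.62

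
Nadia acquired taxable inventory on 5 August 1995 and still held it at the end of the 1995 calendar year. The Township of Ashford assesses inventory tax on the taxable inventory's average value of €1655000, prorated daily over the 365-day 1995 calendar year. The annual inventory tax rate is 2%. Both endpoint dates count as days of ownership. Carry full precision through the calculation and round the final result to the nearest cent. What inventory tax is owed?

Days held (5 August – 31 December 1995): 149 out of 365
Tax = €1655000 × 2% × 149/365 = €13512.0548

€13512.05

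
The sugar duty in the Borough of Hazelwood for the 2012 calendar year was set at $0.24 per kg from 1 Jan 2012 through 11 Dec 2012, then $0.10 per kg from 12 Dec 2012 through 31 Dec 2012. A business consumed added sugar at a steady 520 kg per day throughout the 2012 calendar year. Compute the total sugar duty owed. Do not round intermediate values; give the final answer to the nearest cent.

1 Jan – 11 Dec 2012: 346 days × 520 kg/day = 179,920 kg at $0.24/kg → $43180.80
12 Dec – 31 Dec 2012: 20 days × 520 kg/day = 10,400 kg at $0.10/kg → $1040.00

$44220.80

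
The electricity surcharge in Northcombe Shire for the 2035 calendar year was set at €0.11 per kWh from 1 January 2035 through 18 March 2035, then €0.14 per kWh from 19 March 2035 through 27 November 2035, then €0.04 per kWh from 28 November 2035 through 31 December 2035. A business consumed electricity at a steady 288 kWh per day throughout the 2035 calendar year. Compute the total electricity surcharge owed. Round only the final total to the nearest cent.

€13,072.32

1 January – 18 March 2035: 77 days × 288 kWh/day = 22,176 kWh at €0.11/kWh → €2,439.36
19 March – 27 November 2035: 254 days × 288 kWh/day = 73,152 kWh at €0.14/kWh → €10,241.28
28 November – 31 December 2035: 34 days × 288 kWh/day = 9,792 kWh at €0.04/kWh → €391.68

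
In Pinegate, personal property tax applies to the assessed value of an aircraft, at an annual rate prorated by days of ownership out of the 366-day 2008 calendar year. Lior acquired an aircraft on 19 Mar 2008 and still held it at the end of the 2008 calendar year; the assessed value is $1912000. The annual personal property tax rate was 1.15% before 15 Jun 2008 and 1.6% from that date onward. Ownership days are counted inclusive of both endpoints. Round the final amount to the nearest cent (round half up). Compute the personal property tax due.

19 Mar – 14 Jun 2008: 88 days at 1.15% → $1912000 × 1.15% × 88/366 = $5286.7322
15 Jun – 31 Dec 2008: 200 days at 1.6% → $1912000 × 1.6% × 200/366 = $16716.9399
Total = $22003.6721

$22003.67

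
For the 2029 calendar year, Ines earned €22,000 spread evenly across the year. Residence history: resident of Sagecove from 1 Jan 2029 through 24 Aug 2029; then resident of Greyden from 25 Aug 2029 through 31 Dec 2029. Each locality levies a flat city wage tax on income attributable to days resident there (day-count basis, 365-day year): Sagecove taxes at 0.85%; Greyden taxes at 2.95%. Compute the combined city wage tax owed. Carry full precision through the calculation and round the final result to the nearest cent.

Sagecove, 1 Jan – 24 Aug 2029: 236 days → €22,000 × 0.85% × 236/365 = €120.9096
Greyden, 25 Aug – 31 Dec 2029: 129 days → €22,000 × 2.95% × 129/365 = €229.3726
Total = €350.2822

€350.28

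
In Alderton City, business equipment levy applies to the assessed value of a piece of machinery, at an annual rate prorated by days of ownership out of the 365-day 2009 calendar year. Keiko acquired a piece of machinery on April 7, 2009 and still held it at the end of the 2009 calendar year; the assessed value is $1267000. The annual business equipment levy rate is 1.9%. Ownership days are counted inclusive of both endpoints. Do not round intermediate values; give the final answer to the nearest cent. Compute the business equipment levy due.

$17741.47

Days held (April 7 – December 31, 2009): 269 out of 365
Tax = $1267000 × 1.9% × 269/365 = $17741.4712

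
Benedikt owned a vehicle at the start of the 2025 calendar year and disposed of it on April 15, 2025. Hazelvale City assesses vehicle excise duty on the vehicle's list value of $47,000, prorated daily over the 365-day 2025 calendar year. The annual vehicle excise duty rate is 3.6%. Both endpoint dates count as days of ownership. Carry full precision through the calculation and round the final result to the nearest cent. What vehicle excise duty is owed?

$486.74

Days held (January 1 – April 15, 2025): 105 out of 365
Tax = $47,000 × 3.6% × 105/365 = $486.7397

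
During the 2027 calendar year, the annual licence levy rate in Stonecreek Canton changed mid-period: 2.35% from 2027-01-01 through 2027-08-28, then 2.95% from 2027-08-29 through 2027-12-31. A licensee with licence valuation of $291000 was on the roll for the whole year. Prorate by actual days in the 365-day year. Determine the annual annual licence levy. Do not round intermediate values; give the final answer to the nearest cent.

2027-01-01 to 2027-08-28: 240 days at 2.35% → $291000 × 2.35% × 240/365 = $4496.5479
2027-08-29 to 2027-12-31: 125 days at 2.95% → $291000 × 2.95% × 125/365 = $2939.8973
Total = $7436.4452

$7436.45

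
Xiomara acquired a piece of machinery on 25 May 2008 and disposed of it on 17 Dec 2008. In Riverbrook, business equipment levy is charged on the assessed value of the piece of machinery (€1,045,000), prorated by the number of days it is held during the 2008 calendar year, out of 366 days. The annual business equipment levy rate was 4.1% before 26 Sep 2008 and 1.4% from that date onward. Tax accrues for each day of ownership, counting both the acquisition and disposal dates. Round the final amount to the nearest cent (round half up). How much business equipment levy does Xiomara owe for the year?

25 May – 25 Sep 2008: 124 days at 4.1% → €1,045,000 × 4.1% × 124/366 = €14,515.7923
26 Sep – 17 Dec 2008: 83 days at 1.4% → €1,045,000 × 1.4% × 83/366 = €3,317.7322
Total = €17,833.5246

€17,833.52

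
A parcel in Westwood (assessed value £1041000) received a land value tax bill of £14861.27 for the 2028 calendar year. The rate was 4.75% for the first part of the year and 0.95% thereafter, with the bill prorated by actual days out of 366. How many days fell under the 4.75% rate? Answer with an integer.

Let d = days at the first rate; then 366 − d days at the second rate.
£1041000 × [4.75%·d + 0.95%·(366−d)] / 366 = £14861.27
Solving gives d = 46, so the new rate took effect on February 16, 2028.

46 days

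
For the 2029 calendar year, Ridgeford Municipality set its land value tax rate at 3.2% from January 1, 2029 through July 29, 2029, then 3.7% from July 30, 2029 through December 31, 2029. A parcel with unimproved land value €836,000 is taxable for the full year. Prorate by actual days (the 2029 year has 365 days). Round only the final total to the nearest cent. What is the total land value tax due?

January 1 – July 29, 2029: 210 days at 3.2% → €836,000 × 3.2% × 210/365 = €15,391.5616
July 30 – December 31, 2029: 155 days at 3.7% → €836,000 × 3.7% × 155/365 = €13,135.5068
Total = €28,527.0685

€28,527.07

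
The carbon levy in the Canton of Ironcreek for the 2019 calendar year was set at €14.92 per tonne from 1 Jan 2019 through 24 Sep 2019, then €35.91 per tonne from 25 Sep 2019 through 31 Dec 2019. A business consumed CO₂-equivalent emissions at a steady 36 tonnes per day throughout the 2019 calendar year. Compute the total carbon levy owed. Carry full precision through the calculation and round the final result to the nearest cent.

€270101.52

1 Jan – 24 Sep 2019: 267 days × 36 tonnes/day = 9,612 tonnes at €14.92/tonne → €143411.04
25 Sep – 31 Dec 2019: 98 days × 36 tonnes/day = 3,528 tonnes at €35.91/tonne → €126690.48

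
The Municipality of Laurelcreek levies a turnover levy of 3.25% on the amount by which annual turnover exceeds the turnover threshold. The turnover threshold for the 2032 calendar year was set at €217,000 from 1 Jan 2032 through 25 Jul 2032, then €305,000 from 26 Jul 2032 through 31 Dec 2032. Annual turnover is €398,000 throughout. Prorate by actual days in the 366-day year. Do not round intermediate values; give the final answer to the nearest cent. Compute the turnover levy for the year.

1 Jan – 25 Jul 2032: 207 days, exemption €217,000 → (€398,000 − €217,000) × 3.25% × 207/366 = €3,326.9877
26 Jul – 31 Dec 2032: 159 days, exemption €305,000 → (€398,000 − €305,000) × 3.25% × 159/366 = €1,313.0533
Total = €4,640.0410

€4,640.04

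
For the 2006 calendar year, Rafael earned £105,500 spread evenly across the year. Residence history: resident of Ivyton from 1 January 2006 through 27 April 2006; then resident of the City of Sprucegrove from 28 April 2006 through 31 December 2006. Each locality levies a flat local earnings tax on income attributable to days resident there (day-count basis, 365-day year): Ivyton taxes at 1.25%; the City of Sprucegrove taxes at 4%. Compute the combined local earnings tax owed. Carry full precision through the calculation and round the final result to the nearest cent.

Ivyton, 1 January – 27 April 2006: 117 days → £105,500 × 1.25% × 117/365 = £422.7226
The City of Sprucegrove, 28 April – 31 December 2006: 248 days → £105,500 × 4% × 248/365 = £2,867.2877
Total = £3,290.0103

£3,290.01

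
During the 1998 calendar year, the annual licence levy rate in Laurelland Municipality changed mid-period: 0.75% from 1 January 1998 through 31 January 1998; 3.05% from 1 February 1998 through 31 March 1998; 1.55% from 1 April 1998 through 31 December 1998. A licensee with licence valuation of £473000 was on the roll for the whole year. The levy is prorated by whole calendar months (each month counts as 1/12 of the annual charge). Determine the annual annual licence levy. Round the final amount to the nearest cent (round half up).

1 January – 31 January 1998: 1 month at 0.75% → £473000 × 0.75% × 1/12 = £295.6250
1 February – 31 March 1998: 2 months at 3.05% → £473000 × 3.05% × 2/12 = £2404.4167
1 April – 31 December 1998: 9 months at 1.55% → £473000 × 1.55% × 9/12 = £5498.6250
Total = £8198.6667

£8198.67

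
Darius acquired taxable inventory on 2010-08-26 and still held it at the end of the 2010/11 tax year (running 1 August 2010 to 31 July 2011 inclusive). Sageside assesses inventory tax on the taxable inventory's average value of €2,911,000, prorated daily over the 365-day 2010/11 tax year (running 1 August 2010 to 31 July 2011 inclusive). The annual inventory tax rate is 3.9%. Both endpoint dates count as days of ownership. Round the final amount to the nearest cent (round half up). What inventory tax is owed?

€105,753.04

Days held (2010-08-26 to 2011-07-31): 340 out of 365
Tax = €2,911,000 × 3.9% × 340/365 = €105,753.0411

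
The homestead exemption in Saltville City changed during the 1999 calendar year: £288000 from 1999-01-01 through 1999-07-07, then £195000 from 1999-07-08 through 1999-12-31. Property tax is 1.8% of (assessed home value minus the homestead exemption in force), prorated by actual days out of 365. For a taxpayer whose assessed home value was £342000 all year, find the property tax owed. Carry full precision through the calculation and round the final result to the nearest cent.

1999-01-01 to 1999-07-07: 188 days, exemption £288000 → (£342000 − £288000) × 1.8% × 188/365 = £500.6466
1999-07-08 to 1999-12-31: 177 days, exemption £195000 → (£342000 − £195000) × 1.8% × 177/365 = £1283.1288
Total = £1783.7753

£1783.78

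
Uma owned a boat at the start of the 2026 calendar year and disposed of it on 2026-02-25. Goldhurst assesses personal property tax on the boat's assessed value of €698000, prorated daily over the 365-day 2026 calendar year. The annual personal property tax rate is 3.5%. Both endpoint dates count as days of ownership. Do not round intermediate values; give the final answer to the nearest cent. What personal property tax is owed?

Days held (2026-01-01 to 2026-02-25): 56 out of 365
Tax = €698000 × 3.5% × 56/365 = €3748.1644

€3748.16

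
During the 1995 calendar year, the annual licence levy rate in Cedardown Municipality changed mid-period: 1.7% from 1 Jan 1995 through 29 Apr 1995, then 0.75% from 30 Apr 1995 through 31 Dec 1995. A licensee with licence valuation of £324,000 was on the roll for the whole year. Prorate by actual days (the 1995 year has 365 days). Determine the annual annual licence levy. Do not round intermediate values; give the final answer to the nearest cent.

£3,433.51

1 Jan – 29 Apr 1995: 119 days at 1.7% → £324,000 × 1.7% × 119/365 = £1,795.7589
30 Apr – 31 Dec 1995: 246 days at 0.75% → £324,000 × 0.75% × 246/365 = £1,637.7534
Total = £3,433.5123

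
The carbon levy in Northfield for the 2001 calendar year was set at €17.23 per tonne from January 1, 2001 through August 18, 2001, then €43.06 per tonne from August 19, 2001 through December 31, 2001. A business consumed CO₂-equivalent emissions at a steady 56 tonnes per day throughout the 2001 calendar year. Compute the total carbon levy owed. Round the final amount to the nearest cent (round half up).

January 1 – August 18, 2001: 230 days × 56 tonnes/day = 12,880 tonnes at €17.23/tonne → €221,922.40
August 19 – December 31, 2001: 135 days × 56 tonnes/day = 7,560 tonnes at €43.06/tonne → €325,533.60

€547,456.00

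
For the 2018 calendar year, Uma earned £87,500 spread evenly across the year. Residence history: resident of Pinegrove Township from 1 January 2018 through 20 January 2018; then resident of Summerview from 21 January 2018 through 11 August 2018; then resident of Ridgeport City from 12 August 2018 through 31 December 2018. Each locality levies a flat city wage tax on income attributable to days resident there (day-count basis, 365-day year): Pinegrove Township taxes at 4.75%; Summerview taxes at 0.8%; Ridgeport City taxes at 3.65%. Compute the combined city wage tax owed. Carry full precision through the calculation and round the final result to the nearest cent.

Pinegrove Township, 1 January – 20 January 2018: 20 days → £87,500 × 4.75% × 20/365 = £227.7397
Summerview, 21 January – 11 August 2018: 203 days → £87,500 × 0.8% × 203/365 = £389.3151
Ridgeport City, 12 August – 31 December 2018: 142 days → £87,500 × 3.65% × 142/365 = £1,242.5000
Total = £1,859.5548

£1,859.55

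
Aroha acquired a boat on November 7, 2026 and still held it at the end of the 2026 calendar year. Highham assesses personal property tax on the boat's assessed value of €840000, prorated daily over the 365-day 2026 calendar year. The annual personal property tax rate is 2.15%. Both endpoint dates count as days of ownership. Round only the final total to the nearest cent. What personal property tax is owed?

Days held (November 7 – December 31, 2026): 55 out of 365
Tax = €840000 × 2.15% × 55/365 = €2721.3699

€2721.37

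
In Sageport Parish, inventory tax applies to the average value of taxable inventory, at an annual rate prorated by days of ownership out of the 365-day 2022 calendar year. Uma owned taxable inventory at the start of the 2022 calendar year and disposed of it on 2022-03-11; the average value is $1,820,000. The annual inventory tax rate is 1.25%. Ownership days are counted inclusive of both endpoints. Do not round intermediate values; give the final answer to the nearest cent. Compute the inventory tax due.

$4,363.01

Days held (2022-01-01 to 2022-03-11): 70 out of 365
Tax = $1,820,000 × 1.25% × 70/365 = $4,363.0137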